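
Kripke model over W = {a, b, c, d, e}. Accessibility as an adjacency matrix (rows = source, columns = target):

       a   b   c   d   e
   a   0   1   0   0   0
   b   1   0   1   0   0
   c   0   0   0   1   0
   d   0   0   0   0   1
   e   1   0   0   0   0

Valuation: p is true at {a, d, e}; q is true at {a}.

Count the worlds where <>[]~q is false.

2

a: successors {b}; []~q there: b:F. ✗
b: successors {a, c}; []~q there: a:T, c:T. ✓
c: successors {d}; []~q there: d:T. ✓
d: successors {e}; []~q there: e:F. ✗
e: successors {a}; []~q there: a:T. ✓
Satisfying worlds: {b, c, e}.
So <>[]~q fails at the other 2 worlds.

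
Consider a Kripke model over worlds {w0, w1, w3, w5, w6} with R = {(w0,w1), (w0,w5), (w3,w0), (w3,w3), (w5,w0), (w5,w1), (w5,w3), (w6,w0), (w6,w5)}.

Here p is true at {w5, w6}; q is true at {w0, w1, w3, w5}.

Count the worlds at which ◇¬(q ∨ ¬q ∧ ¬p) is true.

w0: successors {w1, w5}; ¬(q ∨ ¬q ∧ ¬p) there: w1:F, w5:F. ✗
w1: no successors, so ◇¬(q ∨ ¬q ∧ ¬p) fails. ✗
w3: successors {w0, w3}; ¬(q ∨ ¬q ∧ ¬p) there: w0:F, w3:F. ✗
w5: successors {w0, w1, w3}; ¬(q ∨ ¬q ∧ ¬p) there: w0:F, w1:F, w3:F. ✗
w6: successors {w0, w5}; ¬(q ∨ ¬q ∧ ¬p) there: w0:F, w5:F. ✗
Satisfying worlds: ∅.

0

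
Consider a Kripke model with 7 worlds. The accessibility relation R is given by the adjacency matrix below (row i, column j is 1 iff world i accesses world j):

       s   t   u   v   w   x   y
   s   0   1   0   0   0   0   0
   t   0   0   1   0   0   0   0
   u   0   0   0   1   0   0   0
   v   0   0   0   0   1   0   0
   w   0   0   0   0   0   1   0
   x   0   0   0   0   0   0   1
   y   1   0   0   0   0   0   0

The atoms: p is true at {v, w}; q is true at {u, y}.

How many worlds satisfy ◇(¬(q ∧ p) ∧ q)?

s: successors {t}; ¬(q ∧ p) ∧ q there: t:F. ✗
t: successors {u}; ¬(q ∧ p) ∧ q there: u:T. ✓
u: successors {v}; ¬(q ∧ p) ∧ q there: v:F. ✗
v: successors {w}; ¬(q ∧ p) ∧ q there: w:F. ✗
w: successors {x}; ¬(q ∧ p) ∧ q there: x:F. ✗
x: successors {y}; ¬(q ∧ p) ∧ q there: y:T. ✓
y: successors {s}; ¬(q ∧ p) ∧ q there: s:F. ✗
Satisfying worlds: {t, x}.

2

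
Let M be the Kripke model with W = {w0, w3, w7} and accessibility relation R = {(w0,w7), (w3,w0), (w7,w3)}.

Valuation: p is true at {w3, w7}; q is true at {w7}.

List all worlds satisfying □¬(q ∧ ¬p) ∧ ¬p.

{w0}

w0: □¬(q ∧ ¬p) is T, ¬p is T. ✓
w3: □¬(q ∧ ¬p) is T, ¬p is F. ✗
w7: □¬(q ∧ ¬p) is T, ¬p is F. ✗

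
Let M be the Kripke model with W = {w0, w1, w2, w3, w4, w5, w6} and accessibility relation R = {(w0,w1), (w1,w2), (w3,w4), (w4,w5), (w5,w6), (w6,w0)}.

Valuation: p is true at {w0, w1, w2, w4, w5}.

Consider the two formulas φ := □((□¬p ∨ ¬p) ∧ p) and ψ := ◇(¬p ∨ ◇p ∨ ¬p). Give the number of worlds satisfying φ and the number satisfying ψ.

For □((□¬p ∨ ¬p) ∧ p):
w0: successors {w1}; (□¬p ∨ ¬p) ∧ p there: w1:F. ✗
w1: successors {w2}; (□¬p ∨ ¬p) ∧ p there: w2:T. ✓
w2: no successors, so □((□¬p ∨ ¬p) ∧ p) holds vacuously. ✓
w3: successors {w4}; (□¬p ∨ ¬p) ∧ p there: w4:F. ✗
w4: successors {w5}; (□¬p ∨ ¬p) ∧ p there: w5:T. ✓
w5: successors {w6}; (□¬p ∨ ¬p) ∧ p there: w6:F. ✗
w6: successors {w0}; (□¬p ∨ ¬p) ∧ p there: w0:F. ✗
— 3 worlds.
For ◇(¬p ∨ ◇p ∨ ¬p):
w0: successors {w1}; ¬p ∨ ◇p ∨ ¬p there: w1:T. ✓
w1: successors {w2}; ¬p ∨ ◇p ∨ ¬p there: w2:F. ✗
w2: no successors, so ◇(¬p ∨ ◇p ∨ ¬p) fails. ✗
w3: successors {w4}; ¬p ∨ ◇p ∨ ¬p there: w4:T. ✓
w4: successors {w5}; ¬p ∨ ◇p ∨ ¬p there: w5:F. ✗
w5: successors {w6}; ¬p ∨ ◇p ∨ ¬p there: w6:T. ✓
w6: successors {w0}; ¬p ∨ ◇p ∨ ¬p there: w0:T. ✓
— 4 worlds.

3 and 4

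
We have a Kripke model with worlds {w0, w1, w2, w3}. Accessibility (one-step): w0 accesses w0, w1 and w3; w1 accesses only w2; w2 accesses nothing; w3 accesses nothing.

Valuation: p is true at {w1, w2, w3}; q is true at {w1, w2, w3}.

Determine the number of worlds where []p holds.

w0: successors {w0, w1, w3}; p there: w0:F, w1:T, w3:T. ✗
w1: successors {w2}; p there: w2:T. ✓
w2: no successors, so []p holds vacuously. ✓
w3: no successors, so []p holds vacuously. ✓
Satisfying worlds: {w1, w2, w3}.

3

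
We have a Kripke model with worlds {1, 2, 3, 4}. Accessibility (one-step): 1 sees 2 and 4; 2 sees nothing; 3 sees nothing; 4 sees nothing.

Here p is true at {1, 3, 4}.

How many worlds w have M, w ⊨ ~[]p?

1

1: []p is F. ✓
2: []p is T. ✗
3: []p is T. ✗
4: []p is T. ✗
Satisfying worlds: {1}.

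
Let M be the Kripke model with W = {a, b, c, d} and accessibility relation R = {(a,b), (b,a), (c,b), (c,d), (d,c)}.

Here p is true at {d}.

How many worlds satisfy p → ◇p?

3

a: p is F, ◇p is F. ✓
b: p is F, ◇p is F. ✓
c: p is F, ◇p is T. ✓
d: p is T, ◇p is F. ✗
Satisfying worlds: {a, b, c}.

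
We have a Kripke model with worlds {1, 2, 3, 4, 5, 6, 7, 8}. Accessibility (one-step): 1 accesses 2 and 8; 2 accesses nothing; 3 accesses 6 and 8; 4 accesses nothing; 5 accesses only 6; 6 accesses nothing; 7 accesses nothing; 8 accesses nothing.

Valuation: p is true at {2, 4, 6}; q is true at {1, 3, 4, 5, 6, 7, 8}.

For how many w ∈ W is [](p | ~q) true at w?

1: successors {2, 8}; p | ~q there: 2:T, 8:F. ✗
2: no successors, so [](p | ~q) holds vacuously. ✓
3: successors {6, 8}; p | ~q there: 6:T, 8:F. ✗
4: no successors, so [](p | ~q) holds vacuously. ✓
5: successors {6}; p | ~q there: 6:T. ✓
6: no successors, so [](p | ~q) holds vacuously. ✓
7: no successors, so [](p | ~q) holds vacuously. ✓
8: no successors, so [](p | ~q) holds vacuously. ✓
Satisfying worlds: {2, 4, 5, 6, 7, 8}.

6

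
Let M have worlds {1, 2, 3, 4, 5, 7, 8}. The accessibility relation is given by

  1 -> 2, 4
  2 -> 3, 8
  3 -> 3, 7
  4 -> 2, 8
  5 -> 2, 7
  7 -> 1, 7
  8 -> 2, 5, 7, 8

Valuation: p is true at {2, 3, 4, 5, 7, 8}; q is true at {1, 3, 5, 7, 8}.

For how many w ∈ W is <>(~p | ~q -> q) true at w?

1: successors {2, 4}; ~p | ~q -> q there: 2:F, 4:F. ✗
2: successors {3, 8}; ~p | ~q -> q there: 3:T, 8:T. ✓
3: successors {3, 7}; ~p | ~q -> q there: 3:T, 7:T. ✓
4: successors {2, 8}; ~p | ~q -> q there: 2:F, 8:T. ✓
5: successors {2, 7}; ~p | ~q -> q there: 2:F, 7:T. ✓
7: successors {1, 7}; ~p | ~q -> q there: 1:T, 7:T. ✓
8: successors {2, 5, 7, 8}; ~p | ~q -> q there: 2:F, 5:T, 7:T, 8:T. ✓
Satisfying worlds: {2, 3, 4, 5, 7, 8}.

6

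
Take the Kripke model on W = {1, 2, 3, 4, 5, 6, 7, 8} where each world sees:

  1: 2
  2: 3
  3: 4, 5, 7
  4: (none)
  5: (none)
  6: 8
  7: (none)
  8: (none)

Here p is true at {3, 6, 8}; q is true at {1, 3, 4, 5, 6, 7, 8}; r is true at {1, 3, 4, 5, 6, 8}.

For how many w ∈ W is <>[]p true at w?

3

1: successors {2}; []p there: 2:T. ✓
2: successors {3}; []p there: 3:F. ✗
3: successors {4, 5, 7}; []p there: 4:T, 5:T, 7:T. ✓
4: no successors, so <>[]p fails. ✗
5: no successors, so <>[]p fails. ✗
6: successors {8}; []p there: 8:T. ✓
7: no successors, so <>[]p fails. ✗
8: no successors, so <>[]p fails. ✗
Satisfying worlds: {1, 3, 6}.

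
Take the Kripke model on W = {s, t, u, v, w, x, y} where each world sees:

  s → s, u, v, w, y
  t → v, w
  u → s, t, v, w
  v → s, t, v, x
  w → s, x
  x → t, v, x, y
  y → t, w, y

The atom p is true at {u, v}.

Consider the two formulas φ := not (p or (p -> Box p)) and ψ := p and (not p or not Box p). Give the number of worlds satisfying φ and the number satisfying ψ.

For not (p or (p -> Box p)):
s: p or (p -> Box p) is T. ✗
t: p or (p -> Box p) is T. ✗
u: p or (p -> Box p) is T. ✗
v: p or (p -> Box p) is T. ✗
w: p or (p -> Box p) is T. ✗
x: p or (p -> Box p) is T. ✗
y: p or (p -> Box p) is T. ✗
— 0 worlds.
For p and (not p or not Box p):
s: p is F, not p or not Box p is T. ✗
t: p is F, not p or not Box p is T. ✗
u: p is T, not p or not Box p is T. ✓
v: p is T, not p or not Box p is T. ✓
w: p is F, not p or not Box p is T. ✗
x: p is F, not p or not Box p is T. ✗
y: p is F, not p or not Box p is T. ✗
— 2 worlds.

0 and 2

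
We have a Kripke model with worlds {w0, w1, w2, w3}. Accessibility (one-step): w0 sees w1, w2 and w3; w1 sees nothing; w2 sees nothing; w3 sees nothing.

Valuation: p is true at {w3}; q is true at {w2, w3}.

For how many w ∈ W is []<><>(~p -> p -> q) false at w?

w0: successors {w1, w2, w3}; <><>(~p -> p -> q) there: w1:F, w2:F, w3:F. ✗
w1: no successors, so []<><>(~p -> p -> q) holds vacuously. ✓
w2: no successors, so []<><>(~p -> p -> q) holds vacuously. ✓
w3: no successors, so []<><>(~p -> p -> q) holds vacuously. ✓
Satisfying worlds: {w1, w2, w3}.
So []<><>(~p -> p -> q) fails at the other 1 world.

1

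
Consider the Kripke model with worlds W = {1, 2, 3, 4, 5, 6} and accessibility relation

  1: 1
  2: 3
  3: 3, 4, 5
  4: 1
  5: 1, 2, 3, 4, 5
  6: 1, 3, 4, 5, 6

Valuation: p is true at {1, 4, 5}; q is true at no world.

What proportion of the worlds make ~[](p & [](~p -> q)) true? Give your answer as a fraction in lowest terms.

2/3

1: [](p & [](~p -> q)) is T. ✗
2: [](p & [](~p -> q)) is F. ✓
3: [](p & [](~p -> q)) is F. ✓
4: [](p & [](~p -> q)) is T. ✗
5: [](p & [](~p -> q)) is F. ✓
6: [](p & [](~p -> q)) is F. ✓
That's 4 of 6 worlds, so 4/6 = 2/3.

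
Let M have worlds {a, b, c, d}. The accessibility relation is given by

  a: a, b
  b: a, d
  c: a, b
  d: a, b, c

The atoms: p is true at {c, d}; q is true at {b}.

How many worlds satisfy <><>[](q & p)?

a: successors {a, b}; <>[](q & p) there: a:F, b:F. ✗
b: successors {a, d}; <>[](q & p) there: a:F, d:F. ✗
c: successors {a, b}; <>[](q & p) there: a:F, b:F. ✗
d: successors {a, b, c}; <>[](q & p) there: a:F, b:F, c:F. ✗
Satisfying worlds: ∅.

0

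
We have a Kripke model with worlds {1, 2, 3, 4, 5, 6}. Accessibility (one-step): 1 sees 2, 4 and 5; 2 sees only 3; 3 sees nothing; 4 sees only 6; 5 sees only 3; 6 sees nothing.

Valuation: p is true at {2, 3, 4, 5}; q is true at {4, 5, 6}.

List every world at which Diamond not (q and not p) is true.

1: successors {2, 4, 5}; not (q and not p) there: 2:T, 4:T, 5:T. ✓
2: successors {3}; not (q and not p) there: 3:T. ✓
3: no successors, so Diamond not (q and not p) fails. ✗
4: successors {6}; not (q and not p) there: 6:F. ✗
5: successors {3}; not (q and not p) there: 3:T. ✓
6: no successors, so Diamond not (q and not p) fails. ✗

{1, 2, 5}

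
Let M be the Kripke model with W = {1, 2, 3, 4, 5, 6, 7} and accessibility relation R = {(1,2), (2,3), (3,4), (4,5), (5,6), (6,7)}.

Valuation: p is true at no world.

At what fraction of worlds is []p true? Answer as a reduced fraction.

1/7

1: successors {2}; p there: 2:F. ✗
2: successors {3}; p there: 3:F. ✗
3: successors {4}; p there: 4:F. ✗
4: successors {5}; p there: 5:F. ✗
5: successors {6}; p there: 6:F. ✗
6: successors {7}; p there: 7:F. ✗
7: no successors, so []p holds vacuously. ✓
That's 1 of 7 worlds, so 1/7.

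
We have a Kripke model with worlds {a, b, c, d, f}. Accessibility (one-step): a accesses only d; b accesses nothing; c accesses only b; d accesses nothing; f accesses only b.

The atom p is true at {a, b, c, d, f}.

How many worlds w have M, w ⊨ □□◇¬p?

a: successors {d}; □◇¬p there: d:T. ✓
b: no successors, so □□◇¬p holds vacuously. ✓
c: successors {b}; □◇¬p there: b:T. ✓
d: no successors, so □□◇¬p holds vacuously. ✓
f: successors {b}; □◇¬p there: b:T. ✓
Satisfying worlds: {a, b, c, d, f}.

5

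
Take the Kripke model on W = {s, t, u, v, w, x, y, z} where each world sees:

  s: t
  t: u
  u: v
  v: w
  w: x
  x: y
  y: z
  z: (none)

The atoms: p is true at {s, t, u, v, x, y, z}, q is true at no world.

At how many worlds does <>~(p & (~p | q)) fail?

1

s: successors {t}; ~(p & (~p | q)) there: t:T. ✓
t: successors {u}; ~(p & (~p | q)) there: u:T. ✓
u: successors {v}; ~(p & (~p | q)) there: v:T. ✓
v: successors {w}; ~(p & (~p | q)) there: w:T. ✓
w: successors {x}; ~(p & (~p | q)) there: x:T. ✓
x: successors {y}; ~(p & (~p | q)) there: y:T. ✓
y: successors {z}; ~(p & (~p | q)) there: z:T. ✓
z: no successors, so <>~(p & (~p | q)) fails. ✗
Satisfying worlds: {s, t, u, v, w, x, y}.
So <>~(p & (~p | q)) fails at the other 1 world.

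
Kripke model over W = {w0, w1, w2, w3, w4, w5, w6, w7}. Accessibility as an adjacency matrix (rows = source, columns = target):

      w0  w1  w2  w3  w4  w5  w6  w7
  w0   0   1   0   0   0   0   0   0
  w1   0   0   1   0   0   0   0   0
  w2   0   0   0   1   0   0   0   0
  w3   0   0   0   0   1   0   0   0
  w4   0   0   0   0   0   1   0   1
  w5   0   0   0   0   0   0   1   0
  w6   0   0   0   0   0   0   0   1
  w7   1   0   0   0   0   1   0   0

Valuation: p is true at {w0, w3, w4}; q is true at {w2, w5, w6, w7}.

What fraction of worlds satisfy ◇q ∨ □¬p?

3/4

w0: ◇q is F, □¬p is T. ✓
w1: ◇q is T, □¬p is T. ✓
w2: ◇q is F, □¬p is F. ✗
w3: ◇q is F, □¬p is F. ✗
w4: ◇q is T, □¬p is T. ✓
w5: ◇q is T, □¬p is T. ✓
w6: ◇q is T, □¬p is T. ✓
w7: ◇q is T, □¬p is F. ✓
That's 6 of 8 worlds, so 6/8 = 3/4.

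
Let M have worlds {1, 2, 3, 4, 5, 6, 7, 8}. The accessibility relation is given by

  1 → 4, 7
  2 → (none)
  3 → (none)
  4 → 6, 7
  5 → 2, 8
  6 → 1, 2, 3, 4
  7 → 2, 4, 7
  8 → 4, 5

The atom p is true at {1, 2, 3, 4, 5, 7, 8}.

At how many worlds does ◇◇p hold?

6

1: successors {4, 7}; ◇p there: 4:T, 7:T. ✓
2: no successors, so ◇◇p fails. ✗
3: no successors, so ◇◇p fails. ✗
4: successors {6, 7}; ◇p there: 6:T, 7:T. ✓
5: successors {2, 8}; ◇p there: 2:F, 8:T. ✓
6: successors {1, 2, 3, 4}; ◇p there: 1:T, 2:F, 3:F, 4:T. ✓
7: successors {2, 4, 7}; ◇p there: 2:F, 4:T, 7:T. ✓
8: successors {4, 5}; ◇p there: 4:T, 5:T. ✓
Satisfying worlds: {1, 4, 5, 6, 7, 8}.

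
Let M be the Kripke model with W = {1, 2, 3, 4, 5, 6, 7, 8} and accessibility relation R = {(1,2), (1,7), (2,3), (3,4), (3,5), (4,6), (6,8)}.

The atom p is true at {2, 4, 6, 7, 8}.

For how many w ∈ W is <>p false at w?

1: successors {2, 7}; p there: 2:T, 7:T. ✓
2: successors {3}; p there: 3:F. ✗
3: successors {4, 5}; p there: 4:T, 5:F. ✓
4: successors {6}; p there: 6:T. ✓
5: no successors, so <>p fails. ✗
6: successors {8}; p there: 8:T. ✓
7: no successors, so <>p fails. ✗
8: no successors, so <>p fails. ✗
Satisfying worlds: {1, 3, 4, 6}.
So <>p fails at the other 4 worlds.

4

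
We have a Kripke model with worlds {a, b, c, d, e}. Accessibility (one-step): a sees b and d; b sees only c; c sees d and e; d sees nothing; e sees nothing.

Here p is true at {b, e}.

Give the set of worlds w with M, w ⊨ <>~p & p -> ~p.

{a, c, d, e}

a: <>~p & p is F, ~p is T. ✓
b: <>~p & p is T, ~p is F. ✗
c: <>~p & p is F, ~p is T. ✓
d: <>~p & p is F, ~p is T. ✓
e: <>~p & p is F, ~p is F. ✓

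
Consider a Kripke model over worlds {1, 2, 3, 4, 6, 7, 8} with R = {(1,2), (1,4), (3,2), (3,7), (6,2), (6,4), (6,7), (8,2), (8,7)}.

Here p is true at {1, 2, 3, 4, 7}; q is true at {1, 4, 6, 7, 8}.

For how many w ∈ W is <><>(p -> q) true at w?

0

1: successors {2, 4}; <>(p -> q) there: 2:F, 4:F. ✗
2: no successors, so <><>(p -> q) fails. ✗
3: successors {2, 7}; <>(p -> q) there: 2:F, 7:F. ✗
4: no successors, so <><>(p -> q) fails. ✗
6: successors {2, 4, 7}; <>(p -> q) there: 2:F, 4:F, 7:F. ✗
7: no successors, so <><>(p -> q) fails. ✗
8: successors {2, 7}; <>(p -> q) there: 2:F, 7:F. ✗
Satisfying worlds: ∅.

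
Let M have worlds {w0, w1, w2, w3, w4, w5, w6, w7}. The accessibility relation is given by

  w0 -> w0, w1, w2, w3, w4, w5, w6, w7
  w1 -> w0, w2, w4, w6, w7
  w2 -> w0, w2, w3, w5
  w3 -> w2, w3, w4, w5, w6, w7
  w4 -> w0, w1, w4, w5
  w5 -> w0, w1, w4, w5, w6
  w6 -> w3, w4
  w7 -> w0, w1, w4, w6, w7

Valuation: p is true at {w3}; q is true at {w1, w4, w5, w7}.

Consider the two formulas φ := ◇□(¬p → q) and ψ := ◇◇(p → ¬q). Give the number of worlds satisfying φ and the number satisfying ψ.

5 and 8

For ◇□(¬p → q):
w0: successors {w0, w1, w2, w3, w4, w5, w6, w7}; □(¬p → q) there: w0:F, w1:F, w2:F, w3:F, w4:F, w5:F, w6:T, w7:F. ✓
w1: successors {w0, w2, w4, w6, w7}; □(¬p → q) there: w0:F, w2:F, w4:F, w6:T, w7:F. ✓
w2: successors {w0, w2, w3, w5}; □(¬p → q) there: w0:F, w2:F, w3:F, w5:F. ✗
w3: successors {w2, w3, w4, w5, w6, w7}; □(¬p → q) there: w2:F, w3:F, w4:F, w5:F, w6:T, w7:F. ✓
w4: successors {w0, w1, w4, w5}; □(¬p → q) there: w0:F, w1:F, w4:F, w5:F. ✗
w5: successors {w0, w1, w4, w5, w6}; □(¬p → q) there: w0:F, w1:F, w4:F, w5:F, w6:T. ✓
w6: successors {w3, w4}; □(¬p → q) there: w3:F, w4:F. ✗
w7: successors {w0, w1, w4, w6, w7}; □(¬p → q) there: w0:F, w1:F, w4:F, w6:T, w7:F. ✓
— 5 worlds.
For ◇◇(p → ¬q):
w0: successors {w0, w1, w2, w3, w4, w5, w6, w7}; ◇(p → ¬q) there: w0:T, w1:T, w2:T, w3:T, w4:T, w5:T, w6:T, w7:T. ✓
w1: successors {w0, w2, w4, w6, w7}; ◇(p → ¬q) there: w0:T, w2:T, w4:T, w6:T, w7:T. ✓
w2: successors {w0, w2, w3, w5}; ◇(p → ¬q) there: w0:T, w2:T, w3:T, w5:T. ✓
w3: successors {w2, w3, w4, w5, w6, w7}; ◇(p → ¬q) there: w2:T, w3:T, w4:T, w5:T, w6:T, w7:T. ✓
w4: successors {w0, w1, w4, w5}; ◇(p → ¬q) there: w0:T, w1:T, w4:T, w5:T. ✓
w5: successors {w0, w1, w4, w5, w6}; ◇(p → ¬q) there: w0:T, w1:T, w4:T, w5:T, w6:T. ✓
w6: successors {w3, w4}; ◇(p → ¬q) there: w3:T, w4:T. ✓
w7: successors {w0, w1, w4, w6, w7}; ◇(p → ¬q) there: w0:T, w1:T, w4:T, w6:T, w7:T. ✓
— 8 worlds.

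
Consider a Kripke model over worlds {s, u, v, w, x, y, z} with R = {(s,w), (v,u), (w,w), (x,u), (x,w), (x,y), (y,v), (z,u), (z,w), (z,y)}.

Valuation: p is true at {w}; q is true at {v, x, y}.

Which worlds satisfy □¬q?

{s, u, v, w}

s: successors {w}; ¬q there: w:T. ✓
u: no successors, so □¬q holds vacuously. ✓
v: successors {u}; ¬q there: u:T. ✓
w: successors {w}; ¬q there: w:T. ✓
x: successors {u, w, y}; ¬q there: u:T, w:T, y:F. ✗
y: successors {v}; ¬q there: v:F. ✗
z: successors {u, w, y}; ¬q there: u:T, w:T, y:F. ✗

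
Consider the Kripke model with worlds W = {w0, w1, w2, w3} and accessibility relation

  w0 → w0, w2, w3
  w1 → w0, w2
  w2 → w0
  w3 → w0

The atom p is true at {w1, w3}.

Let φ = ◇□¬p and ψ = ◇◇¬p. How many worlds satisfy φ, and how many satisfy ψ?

For ◇□¬p:
w0: successors {w0, w2, w3}; □¬p there: w0:F, w2:T, w3:T. ✓
w1: successors {w0, w2}; □¬p there: w0:F, w2:T. ✓
w2: successors {w0}; □¬p there: w0:F. ✗
w3: successors {w0}; □¬p there: w0:F. ✗
— 2 worlds.
For ◇◇¬p:
w0: successors {w0, w2, w3}; ◇¬p there: w0:T, w2:T, w3:T. ✓
w1: successors {w0, w2}; ◇¬p there: w0:T, w2:T. ✓
w2: successors {w0}; ◇¬p there: w0:T. ✓
w3: successors {w0}; ◇¬p there: w0:T. ✓
— 4 worlds.

2 and 4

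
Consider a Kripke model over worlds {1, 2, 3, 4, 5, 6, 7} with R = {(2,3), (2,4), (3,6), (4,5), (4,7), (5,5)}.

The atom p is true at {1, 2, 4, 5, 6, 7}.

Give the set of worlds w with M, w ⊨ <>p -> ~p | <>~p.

{1, 2, 3, 6, 7}

1: <>p is F, ~p | <>~p is F. ✓
2: <>p is T, ~p | <>~p is T. ✓
3: <>p is T, ~p | <>~p is T. ✓
4: <>p is T, ~p | <>~p is F. ✗
5: <>p is T, ~p | <>~p is F. ✗
6: <>p is F, ~p | <>~p is F. ✓
7: <>p is F, ~p | <>~p is F. ✓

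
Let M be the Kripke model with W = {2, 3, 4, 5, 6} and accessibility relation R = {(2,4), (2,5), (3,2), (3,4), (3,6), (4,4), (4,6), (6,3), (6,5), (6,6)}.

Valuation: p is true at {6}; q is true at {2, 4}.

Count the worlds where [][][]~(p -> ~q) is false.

4

2: successors {4, 5}; [][]~(p -> ~q) there: 4:F, 5:T. ✗
3: successors {2, 4, 6}; [][]~(p -> ~q) there: 2:F, 4:F, 6:F. ✗
4: successors {4, 6}; [][]~(p -> ~q) there: 4:F, 6:F. ✗
5: no successors, so [][][]~(p -> ~q) holds vacuously. ✓
6: successors {3, 5, 6}; [][]~(p -> ~q) there: 3:F, 5:T, 6:F. ✗
Satisfying worlds: {5}.
So [][][]~(p -> ~q) fails at the other 4 worlds.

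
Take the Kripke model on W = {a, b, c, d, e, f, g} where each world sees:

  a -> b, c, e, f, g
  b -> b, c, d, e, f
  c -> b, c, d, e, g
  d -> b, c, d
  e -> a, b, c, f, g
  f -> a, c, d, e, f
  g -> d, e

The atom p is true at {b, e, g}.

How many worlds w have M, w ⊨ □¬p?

a: successors {b, c, e, f, g}; ¬p there: b:F, c:T, e:F, f:T, g:F. ✗
b: successors {b, c, d, e, f}; ¬p there: b:F, c:T, d:T, e:F, f:T. ✗
c: successors {b, c, d, e, g}; ¬p there: b:F, c:T, d:T, e:F, g:F. ✗
d: successors {b, c, d}; ¬p there: b:F, c:T, d:T. ✗
e: successors {a, b, c, f, g}; ¬p there: a:T, b:F, c:T, f:T, g:F. ✗
f: successors {a, c, d, e, f}; ¬p there: a:T, c:T, d:T, e:F, f:T. ✗
g: successors {d, e}; ¬p there: d:T, e:F. ✗
Satisfying worlds: ∅.

0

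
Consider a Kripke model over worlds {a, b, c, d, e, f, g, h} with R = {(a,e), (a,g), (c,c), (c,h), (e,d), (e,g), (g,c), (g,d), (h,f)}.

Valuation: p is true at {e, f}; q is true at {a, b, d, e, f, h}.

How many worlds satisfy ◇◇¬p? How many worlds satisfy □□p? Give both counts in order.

For ◇◇¬p:
a: successors {e, g}; ◇¬p there: e:T, g:T. ✓
b: no successors, so ◇◇¬p fails. ✗
c: successors {c, h}; ◇¬p there: c:T, h:F. ✓
d: no successors, so ◇◇¬p fails. ✗
e: successors {d, g}; ◇¬p there: d:F, g:T. ✓
f: no successors, so ◇◇¬p fails. ✗
g: successors {c, d}; ◇¬p there: c:T, d:F. ✓
h: successors {f}; ◇¬p there: f:F. ✗
— 4 worlds.
For □□p:
a: successors {e, g}; □p there: e:F, g:F. ✗
b: no successors, so □□p holds vacuously. ✓
c: successors {c, h}; □p there: c:F, h:T. ✗
d: no successors, so □□p holds vacuously. ✓
e: successors {d, g}; □p there: d:T, g:F. ✗
f: no successors, so □□p holds vacuously. ✓
g: successors {c, d}; □p there: c:F, d:T. ✗
h: successors {f}; □p there: f:T. ✓
— 4 worlds.

4 and 4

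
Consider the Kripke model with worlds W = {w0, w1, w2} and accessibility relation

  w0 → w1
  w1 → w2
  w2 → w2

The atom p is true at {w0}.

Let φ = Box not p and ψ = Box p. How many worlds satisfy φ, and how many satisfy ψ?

For Box not p:
w0: successors {w1}; not p there: w1:T. ✓
w1: successors {w2}; not p there: w2:T. ✓
w2: successors {w2}; not p there: w2:T. ✓
— 3 worlds.
For Box p:
w0: successors {w1}; p there: w1:F. ✗
w1: successors {w2}; p there: w2:F. ✗
w2: successors {w2}; p there: w2:F. ✗
— 0 worlds.

3 and 0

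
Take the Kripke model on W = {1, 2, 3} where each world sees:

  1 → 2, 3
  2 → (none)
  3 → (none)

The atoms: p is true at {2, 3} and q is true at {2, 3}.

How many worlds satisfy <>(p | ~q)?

1

1: successors {2, 3}; p | ~q there: 2:T, 3:T. ✓
2: no successors, so <>(p | ~q) fails. ✗
3: no successors, so <>(p | ~q) fails. ✗
Satisfying worlds: {1}.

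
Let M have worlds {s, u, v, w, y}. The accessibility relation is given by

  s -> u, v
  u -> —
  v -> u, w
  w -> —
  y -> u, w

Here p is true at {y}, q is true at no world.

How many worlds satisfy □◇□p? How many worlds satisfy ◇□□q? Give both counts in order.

For □◇□p:
s: successors {u, v}; ◇□p there: u:F, v:T. ✗
u: no successors, so □◇□p holds vacuously. ✓
v: successors {u, w}; ◇□p there: u:F, w:F. ✗
w: no successors, so □◇□p holds vacuously. ✓
y: successors {u, w}; ◇□p there: u:F, w:F. ✗
— 2 worlds.
For ◇□□q:
s: successors {u, v}; □□q there: u:T, v:T. ✓
u: no successors, so ◇□□q fails. ✗
v: successors {u, w}; □□q there: u:T, w:T. ✓
w: no successors, so ◇□□q fails. ✗
y: successors {u, w}; □□q there: u:T, w:T. ✓
— 3 worlds.

2 and 3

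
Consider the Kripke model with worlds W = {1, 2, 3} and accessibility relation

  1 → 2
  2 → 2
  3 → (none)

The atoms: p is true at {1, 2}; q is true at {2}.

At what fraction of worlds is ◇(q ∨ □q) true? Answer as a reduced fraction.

2/3

1: successors {2}; q ∨ □q there: 2:T. ✓
2: successors {2}; q ∨ □q there: 2:T. ✓
3: no successors, so ◇(q ∨ □q) fails. ✗
That's 2 of 3 worlds, so 2/3.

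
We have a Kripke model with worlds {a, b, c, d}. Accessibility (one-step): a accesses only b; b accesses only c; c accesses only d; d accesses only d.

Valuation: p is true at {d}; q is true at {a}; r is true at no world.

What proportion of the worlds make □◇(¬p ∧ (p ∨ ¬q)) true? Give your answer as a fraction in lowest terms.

a: successors {b}; ◇(¬p ∧ (p ∨ ¬q)) there: b:T. ✓
b: successors {c}; ◇(¬p ∧ (p ∨ ¬q)) there: c:F. ✗
c: successors {d}; ◇(¬p ∧ (p ∨ ¬q)) there: d:F. ✗
d: successors {d}; ◇(¬p ∧ (p ∨ ¬q)) there: d:F. ✗
That's 1 of 4 worlds, so 1/4.

1/4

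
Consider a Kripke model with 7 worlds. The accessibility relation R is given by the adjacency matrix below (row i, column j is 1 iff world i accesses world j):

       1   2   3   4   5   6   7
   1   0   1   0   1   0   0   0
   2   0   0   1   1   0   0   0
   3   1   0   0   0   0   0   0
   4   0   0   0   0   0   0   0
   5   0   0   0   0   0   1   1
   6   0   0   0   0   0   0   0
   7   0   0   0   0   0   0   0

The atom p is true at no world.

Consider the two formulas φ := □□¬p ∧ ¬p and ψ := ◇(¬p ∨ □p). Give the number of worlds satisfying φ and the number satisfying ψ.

7 and 4

For □□¬p ∧ ¬p:
1: □□¬p is T, ¬p is T. ✓
2: □□¬p is T, ¬p is T. ✓
3: □□¬p is T, ¬p is T. ✓
4: □□¬p is T, ¬p is T. ✓
5: □□¬p is T, ¬p is T. ✓
6: □□¬p is T, ¬p is T. ✓
7: □□¬p is T, ¬p is T. ✓
— 7 worlds.
For ◇(¬p ∨ □p):
1: successors {2, 4}; ¬p ∨ □p there: 2:T, 4:T. ✓
2: successors {3, 4}; ¬p ∨ □p there: 3:T, 4:T. ✓
3: successors {1}; ¬p ∨ □p there: 1:T. ✓
4: no successors, so ◇(¬p ∨ □p) fails. ✗
5: successors {6, 7}; ¬p ∨ □p there: 6:T, 7:T. ✓
6: no successors, so ◇(¬p ∨ □p) fails. ✗
7: no successors, so ◇(¬p ∨ □p) fails. ✗
— 4 worlds.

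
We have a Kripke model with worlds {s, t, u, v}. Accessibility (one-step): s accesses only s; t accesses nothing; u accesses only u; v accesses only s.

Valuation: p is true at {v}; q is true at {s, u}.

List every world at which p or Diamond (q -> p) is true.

s: p is F, Diamond (q -> p) is F. ✗
t: p is F, Diamond (q -> p) is F. ✗
u: p is F, Diamond (q -> p) is F. ✗
v: p is T, Diamond (q -> p) is F. ✓

{v}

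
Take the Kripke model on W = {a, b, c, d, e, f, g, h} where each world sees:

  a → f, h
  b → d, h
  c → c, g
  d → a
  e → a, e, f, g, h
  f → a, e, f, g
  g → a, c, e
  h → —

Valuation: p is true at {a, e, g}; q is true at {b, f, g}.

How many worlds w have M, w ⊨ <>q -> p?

6

a: <>q is T, p is T. ✓
b: <>q is F, p is F. ✓
c: <>q is T, p is F. ✗
d: <>q is F, p is F. ✓
e: <>q is T, p is T. ✓
f: <>q is T, p is F. ✗
g: <>q is F, p is T. ✓
h: <>q is F, p is F. ✓
Satisfying worlds: {a, b, d, e, g, h}.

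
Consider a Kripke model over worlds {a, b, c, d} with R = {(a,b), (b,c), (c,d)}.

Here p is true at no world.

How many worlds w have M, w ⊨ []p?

a: successors {b}; p there: b:F. ✗
b: successors {c}; p there: c:F. ✗
c: successors {d}; p there: d:F. ✗
d: no successors, so []p holds vacuously. ✓
Satisfying worlds: {d}.

1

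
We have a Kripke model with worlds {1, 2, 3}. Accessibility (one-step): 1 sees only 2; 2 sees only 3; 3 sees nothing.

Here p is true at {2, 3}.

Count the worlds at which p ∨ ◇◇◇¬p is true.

1: p is F, ◇◇◇¬p is F. ✗
2: p is T, ◇◇◇¬p is F. ✓
3: p is T, ◇◇◇¬p is F. ✓
Satisfying worlds: {2, 3}.

2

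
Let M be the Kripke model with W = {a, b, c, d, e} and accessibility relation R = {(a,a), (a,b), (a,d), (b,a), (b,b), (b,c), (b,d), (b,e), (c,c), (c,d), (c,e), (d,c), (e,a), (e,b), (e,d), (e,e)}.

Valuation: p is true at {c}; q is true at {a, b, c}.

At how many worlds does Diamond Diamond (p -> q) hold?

a: successors {a, b, d}; Diamond (p -> q) there: a:T, b:T, d:T. ✓
b: successors {a, b, c, d, e}; Diamond (p -> q) there: a:T, b:T, c:T, d:T, e:T. ✓
c: successors {c, d, e}; Diamond (p -> q) there: c:T, d:T, e:T. ✓
d: successors {c}; Diamond (p -> q) there: c:T. ✓
e: successors {a, b, d, e}; Diamond (p -> q) there: a:T, b:T, d:T, e:T. ✓
Satisfying worlds: {a, b, c, d, e}.

5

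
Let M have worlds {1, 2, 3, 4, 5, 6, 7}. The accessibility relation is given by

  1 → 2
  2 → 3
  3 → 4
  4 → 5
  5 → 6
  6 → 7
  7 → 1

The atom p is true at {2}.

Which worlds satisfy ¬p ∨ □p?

1: ¬p is T, □p is T. ✓
2: ¬p is F, □p is F. ✗
3: ¬p is T, □p is F. ✓
4: ¬p is T, □p is F. ✓
5: ¬p is T, □p is F. ✓
6: ¬p is T, □p is F. ✓
7: ¬p is T, □p is F. ✓

{1, 3, 4, 5, 6, 7}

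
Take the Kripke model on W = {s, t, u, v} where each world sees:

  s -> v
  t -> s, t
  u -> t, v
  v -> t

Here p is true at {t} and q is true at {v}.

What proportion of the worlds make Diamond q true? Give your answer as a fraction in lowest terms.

s: successors {v}; q there: v:T. ✓
t: successors {s, t}; q there: s:F, t:F. ✗
u: successors {t, v}; q there: t:F, v:T. ✓
v: successors {t}; q there: t:F. ✗
That's 2 of 4 worlds, so 2/4 = 1/2.

1/2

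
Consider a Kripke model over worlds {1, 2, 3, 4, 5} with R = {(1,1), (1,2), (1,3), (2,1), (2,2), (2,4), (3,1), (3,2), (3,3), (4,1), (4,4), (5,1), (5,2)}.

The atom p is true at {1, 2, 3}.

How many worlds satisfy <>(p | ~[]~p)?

1: successors {1, 2, 3}; p | ~[]~p there: 1:T, 2:T, 3:T. ✓
2: successors {1, 2, 4}; p | ~[]~p there: 1:T, 2:T, 4:T. ✓
3: successors {1, 2, 3}; p | ~[]~p there: 1:T, 2:T, 3:T. ✓
4: successors {1, 4}; p | ~[]~p there: 1:T, 4:T. ✓
5: successors {1, 2}; p | ~[]~p there: 1:T, 2:T. ✓
Satisfying worlds: {1, 2, 3, 4, 5}.

5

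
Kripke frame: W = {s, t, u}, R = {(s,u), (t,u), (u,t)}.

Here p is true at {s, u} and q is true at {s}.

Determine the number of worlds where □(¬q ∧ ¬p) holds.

s: successors {u}; ¬q ∧ ¬p there: u:F. ✗
t: successors {u}; ¬q ∧ ¬p there: u:F. ✗
u: successors {t}; ¬q ∧ ¬p there: t:T. ✓
Satisfying worlds: {u}.

1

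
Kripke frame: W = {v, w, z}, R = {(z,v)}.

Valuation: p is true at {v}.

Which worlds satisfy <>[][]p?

v: no successors, so <>[][]p fails. ✗
w: no successors, so <>[][]p fails. ✗
z: successors {v}; [][]p there: v:T. ✓

{z}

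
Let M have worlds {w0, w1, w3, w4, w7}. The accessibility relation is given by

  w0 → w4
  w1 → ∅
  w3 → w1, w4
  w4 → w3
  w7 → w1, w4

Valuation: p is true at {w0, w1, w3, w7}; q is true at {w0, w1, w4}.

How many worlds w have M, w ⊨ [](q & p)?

w0: successors {w4}; q & p there: w4:F. ✗
w1: no successors, so [](q & p) holds vacuously. ✓
w3: successors {w1, w4}; q & p there: w1:T, w4:F. ✗
w4: successors {w3}; q & p there: w3:F. ✗
w7: successors {w1, w4}; q & p there: w1:T, w4:F. ✗
Satisfying worlds: {w1}.

1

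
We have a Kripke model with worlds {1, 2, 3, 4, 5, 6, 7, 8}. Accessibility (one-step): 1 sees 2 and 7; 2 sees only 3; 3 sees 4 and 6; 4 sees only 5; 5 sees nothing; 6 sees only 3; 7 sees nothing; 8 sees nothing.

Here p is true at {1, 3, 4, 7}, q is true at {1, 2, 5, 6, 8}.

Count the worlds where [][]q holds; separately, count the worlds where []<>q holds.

4 and 5

For [][]q:
1: successors {2, 7}; []q there: 2:F, 7:T. ✗
2: successors {3}; []q there: 3:F. ✗
3: successors {4, 6}; []q there: 4:T, 6:F. ✗
4: successors {5}; []q there: 5:T. ✓
5: no successors, so [][]q holds vacuously. ✓
6: successors {3}; []q there: 3:F. ✗
7: no successors, so [][]q holds vacuously. ✓
8: no successors, so [][]q holds vacuously. ✓
— 4 worlds.
For []<>q:
1: successors {2, 7}; <>q there: 2:F, 7:F. ✗
2: successors {3}; <>q there: 3:T. ✓
3: successors {4, 6}; <>q there: 4:T, 6:F. ✗
4: successors {5}; <>q there: 5:F. ✗
5: no successors, so []<>q holds vacuously. ✓
6: successors {3}; <>q there: 3:T. ✓
7: no successors, so []<>q holds vacuously. ✓
8: no successors, so []<>q holds vacuously. ✓
— 5 worlds.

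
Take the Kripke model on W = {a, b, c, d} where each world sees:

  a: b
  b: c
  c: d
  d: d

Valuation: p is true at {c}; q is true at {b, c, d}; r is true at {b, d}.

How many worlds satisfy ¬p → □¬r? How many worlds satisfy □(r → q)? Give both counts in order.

For ¬p → □¬r:
a: ¬p is T, □¬r is F. ✗
b: ¬p is T, □¬r is T. ✓
c: ¬p is F, □¬r is F. ✓
d: ¬p is T, □¬r is F. ✗
— 2 worlds.
For □(r → q):
a: successors {b}; r → q there: b:T. ✓
b: successors {c}; r → q there: c:T. ✓
c: successors {d}; r → q there: d:T. ✓
d: successors {d}; r → q there: d:T. ✓
— 4 worlds.

2 and 4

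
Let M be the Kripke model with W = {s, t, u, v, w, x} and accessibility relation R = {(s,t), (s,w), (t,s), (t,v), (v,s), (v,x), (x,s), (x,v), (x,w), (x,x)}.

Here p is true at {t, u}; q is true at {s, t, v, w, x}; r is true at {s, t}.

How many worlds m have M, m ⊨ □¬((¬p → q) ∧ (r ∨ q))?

s: successors {t, w}; ¬((¬p → q) ∧ (r ∨ q)) there: t:F, w:F. ✗
t: successors {s, v}; ¬((¬p → q) ∧ (r ∨ q)) there: s:F, v:F. ✗
u: no successors, so □¬((¬p → q) ∧ (r ∨ q)) holds vacuously. ✓
v: successors {s, x}; ¬((¬p → q) ∧ (r ∨ q)) there: s:F, x:F. ✗
w: no successors, so □¬((¬p → q) ∧ (r ∨ q)) holds vacuously. ✓
x: successors {s, v, w, x}; ¬((¬p → q) ∧ (r ∨ q)) there: s:F, v:F, w:F, x:F. ✗
Satisfying worlds: {u, w}.

2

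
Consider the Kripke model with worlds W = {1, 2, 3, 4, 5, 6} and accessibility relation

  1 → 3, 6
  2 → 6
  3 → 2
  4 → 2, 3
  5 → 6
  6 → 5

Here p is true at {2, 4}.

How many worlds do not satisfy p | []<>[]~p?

0

1: p is F, []<>[]~p is T. ✓
2: p is T, []<>[]~p is T. ✓
3: p is F, []<>[]~p is T. ✓
4: p is T, []<>[]~p is T. ✓
5: p is F, []<>[]~p is T. ✓
6: p is F, []<>[]~p is T. ✓
Satisfying worlds: {1, 2, 3, 4, 5, 6}.
So p | []<>[]~p fails at the other 0 worlds.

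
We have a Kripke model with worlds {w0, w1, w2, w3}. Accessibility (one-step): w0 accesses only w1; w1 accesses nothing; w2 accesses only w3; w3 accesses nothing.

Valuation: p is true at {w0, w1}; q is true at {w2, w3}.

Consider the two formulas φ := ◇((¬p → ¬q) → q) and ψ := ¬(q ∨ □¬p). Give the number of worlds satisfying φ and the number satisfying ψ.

For ◇((¬p → ¬q) → q):
w0: successors {w1}; (¬p → ¬q) → q there: w1:F. ✗
w1: no successors, so ◇((¬p → ¬q) → q) fails. ✗
w2: successors {w3}; (¬p → ¬q) → q there: w3:T. ✓
w3: no successors, so ◇((¬p → ¬q) → q) fails. ✗
— 1 world.
For ¬(q ∨ □¬p):
w0: q ∨ □¬p is F. ✓
w1: q ∨ □¬p is T. ✗
w2: q ∨ □¬p is T. ✗
w3: q ∨ □¬p is T. ✗
— 1 world.

1 and 1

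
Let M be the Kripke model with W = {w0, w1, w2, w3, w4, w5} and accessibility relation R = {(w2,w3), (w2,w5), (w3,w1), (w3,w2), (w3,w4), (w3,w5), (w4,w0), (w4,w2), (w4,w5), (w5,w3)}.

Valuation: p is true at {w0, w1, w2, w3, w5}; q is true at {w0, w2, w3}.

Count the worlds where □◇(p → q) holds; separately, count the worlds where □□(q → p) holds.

For □◇(p → q):
w0: no successors, so □◇(p → q) holds vacuously. ✓
w1: no successors, so □◇(p → q) holds vacuously. ✓
w2: successors {w3, w5}; ◇(p → q) there: w3:T, w5:T. ✓
w3: successors {w1, w2, w4, w5}; ◇(p → q) there: w1:F, w2:T, w4:T, w5:T. ✗
w4: successors {w0, w2, w5}; ◇(p → q) there: w0:F, w2:T, w5:T. ✗
w5: successors {w3}; ◇(p → q) there: w3:T. ✓
— 4 worlds.
For □□(q → p):
w0: no successors, so □□(q → p) holds vacuously. ✓
w1: no successors, so □□(q → p) holds vacuously. ✓
w2: successors {w3, w5}; □(q → p) there: w3:T, w5:T. ✓
w3: successors {w1, w2, w4, w5}; □(q → p) there: w1:T, w2:T, w4:T, w5:T. ✓
w4: successors {w0, w2, w5}; □(q → p) there: w0:T, w2:T, w5:T. ✓
w5: successors {w3}; □(q → p) there: w3:T. ✓
— 6 worlds.

4 and 6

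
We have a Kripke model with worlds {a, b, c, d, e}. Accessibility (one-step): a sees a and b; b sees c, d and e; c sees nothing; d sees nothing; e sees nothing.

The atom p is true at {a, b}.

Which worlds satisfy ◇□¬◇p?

{a, b}

a: successors {a, b}; □¬◇p there: a:F, b:T. ✓
b: successors {c, d, e}; □¬◇p there: c:T, d:T, e:T. ✓
c: no successors, so ◇□¬◇p fails. ✗
d: no successors, so ◇□¬◇p fails. ✗
e: no successors, so ◇□¬◇p fails. ✗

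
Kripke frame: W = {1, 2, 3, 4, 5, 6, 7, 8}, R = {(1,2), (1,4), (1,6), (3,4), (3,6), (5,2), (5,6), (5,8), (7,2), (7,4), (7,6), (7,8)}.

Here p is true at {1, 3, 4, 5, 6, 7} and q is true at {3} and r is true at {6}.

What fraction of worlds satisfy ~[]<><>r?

1/2

1: []<><>r is F. ✓
2: []<><>r is T. ✗
3: []<><>r is F. ✓
4: []<><>r is T. ✗
5: []<><>r is F. ✓
6: []<><>r is T. ✗
7: []<><>r is F. ✓
8: []<><>r is T. ✗
That's 4 of 8 worlds, so 4/8 = 1/2.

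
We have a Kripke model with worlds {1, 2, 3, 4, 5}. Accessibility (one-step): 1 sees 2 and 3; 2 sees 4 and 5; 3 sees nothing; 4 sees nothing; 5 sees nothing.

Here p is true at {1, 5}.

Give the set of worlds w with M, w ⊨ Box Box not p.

{2, 3, 4, 5}

1: successors {2, 3}; Box not p there: 2:F, 3:T. ✗
2: successors {4, 5}; Box not p there: 4:T, 5:T. ✓
3: no successors, so Box Box not p holds vacuously. ✓
4: no successors, so Box Box not p holds vacuously. ✓
5: no successors, so Box Box not p holds vacuously. ✓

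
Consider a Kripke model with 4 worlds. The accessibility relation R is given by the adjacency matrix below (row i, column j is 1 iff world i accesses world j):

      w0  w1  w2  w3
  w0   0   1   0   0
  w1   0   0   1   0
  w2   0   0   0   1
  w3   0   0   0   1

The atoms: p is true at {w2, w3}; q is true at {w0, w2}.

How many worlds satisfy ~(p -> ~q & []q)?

2

w0: p -> ~q & []q is T. ✗
w1: p -> ~q & []q is T. ✗
w2: p -> ~q & []q is F. ✓
w3: p -> ~q & []q is F. ✓
Satisfying worlds: {w2, w3}.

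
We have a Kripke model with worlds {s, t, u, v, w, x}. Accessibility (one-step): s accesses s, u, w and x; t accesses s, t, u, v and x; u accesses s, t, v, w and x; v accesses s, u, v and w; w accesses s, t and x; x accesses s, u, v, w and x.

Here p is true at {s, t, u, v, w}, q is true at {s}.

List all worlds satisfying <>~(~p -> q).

{s, t, u, w, x}

s: successors {s, u, w, x}; ~(~p -> q) there: s:F, u:F, w:F, x:T. ✓
t: successors {s, t, u, v, x}; ~(~p -> q) there: s:F, t:F, u:F, v:F, x:T. ✓
u: successors {s, t, v, w, x}; ~(~p -> q) there: s:F, t:F, v:F, w:F, x:T. ✓
v: successors {s, u, v, w}; ~(~p -> q) there: s:F, u:F, v:F, w:F. ✗
w: successors {s, t, x}; ~(~p -> q) there: s:F, t:F, x:T. ✓
x: successors {s, u, v, w, x}; ~(~p -> q) there: s:F, u:F, v:F, w:F, x:T. ✓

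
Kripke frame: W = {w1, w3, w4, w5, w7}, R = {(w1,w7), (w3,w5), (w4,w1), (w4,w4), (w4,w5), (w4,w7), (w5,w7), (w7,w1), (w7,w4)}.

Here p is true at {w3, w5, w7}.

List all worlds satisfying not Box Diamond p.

w1: Box Diamond p is F. ✓
w3: Box Diamond p is T. ✗
w4: Box Diamond p is F. ✓
w5: Box Diamond p is F. ✓
w7: Box Diamond p is T. ✗

{w1, w4, w5}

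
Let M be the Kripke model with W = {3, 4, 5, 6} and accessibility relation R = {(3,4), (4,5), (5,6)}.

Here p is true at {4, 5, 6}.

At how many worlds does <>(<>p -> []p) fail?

1

3: successors {4}; <>p -> []p there: 4:T. ✓
4: successors {5}; <>p -> []p there: 5:T. ✓
5: successors {6}; <>p -> []p there: 6:T. ✓
6: no successors, so <>(<>p -> []p) fails. ✗
Satisfying worlds: {3, 4, 5}.
So <>(<>p -> []p) fails at the other 1 world.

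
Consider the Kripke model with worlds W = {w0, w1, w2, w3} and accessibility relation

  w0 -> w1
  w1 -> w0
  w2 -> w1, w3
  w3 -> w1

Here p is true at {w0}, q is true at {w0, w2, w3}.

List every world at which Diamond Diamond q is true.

w0: successors {w1}; Diamond q there: w1:T. ✓
w1: successors {w0}; Diamond q there: w0:F. ✗
w2: successors {w1, w3}; Diamond q there: w1:T, w3:F. ✓
w3: successors {w1}; Diamond q there: w1:T. ✓

{w0, w2, w3}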